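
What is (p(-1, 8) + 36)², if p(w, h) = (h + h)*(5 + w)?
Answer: 10000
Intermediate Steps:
p(w, h) = 2*h*(5 + w) (p(w, h) = (2*h)*(5 + w) = 2*h*(5 + w))
(p(-1, 8) + 36)² = (2*8*(5 - 1) + 36)² = (2*8*4 + 36)² = (64 + 36)² = 100² = 10000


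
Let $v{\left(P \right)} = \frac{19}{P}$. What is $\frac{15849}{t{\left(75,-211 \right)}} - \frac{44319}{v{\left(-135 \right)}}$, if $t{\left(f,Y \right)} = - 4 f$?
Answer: $\frac{598206123}{1900} \approx 3.1485 \cdot 10^{5}$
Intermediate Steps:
$\frac{15849}{t{\left(75,-211 \right)}} - \frac{44319}{v{\left(-135 \right)}} = \frac{15849}{\left(-4\right) 75} - \frac{44319}{19 \frac{1}{-135}} = \frac{15849}{-300} - \frac{44319}{19 \left(- \frac{1}{135}\right)} = 15849 \left(- \frac{1}{300}\right) - \frac{44319}{- \frac{19}{135}} = - \frac{5283}{100} - - \frac{5983065}{19} = - \frac{5283}{100} + \frac{5983065}{19} = \frac{598206123}{1900}$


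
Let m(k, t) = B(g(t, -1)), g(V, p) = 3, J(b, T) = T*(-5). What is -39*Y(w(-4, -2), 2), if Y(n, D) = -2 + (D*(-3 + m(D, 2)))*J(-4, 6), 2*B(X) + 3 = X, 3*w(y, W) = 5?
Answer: -6942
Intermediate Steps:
J(b, T) = -5*T
w(y, W) = 5/3 (w(y, W) = (1/3)*5 = 5/3)
B(X) = -3/2 + X/2
m(k, t) = 0 (m(k, t) = -3/2 + (1/2)*3 = -3/2 + 3/2 = 0)
Y(n, D) = -2 + 90*D (Y(n, D) = -2 + (D*(-3 + 0))*(-5*6) = -2 + (D*(-3))*(-30) = -2 - 3*D*(-30) = -2 + 90*D)
-39*Y(w(-4, -2), 2) = -39*(-2 + 90*2) = -39*(-2 + 180) = -39*178 = -6942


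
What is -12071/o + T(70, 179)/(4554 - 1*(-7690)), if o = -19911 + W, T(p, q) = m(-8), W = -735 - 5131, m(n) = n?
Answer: 36897777/78903397 ≈ 0.46763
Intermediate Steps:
W = -5866
T(p, q) = -8
o = -25777 (o = -19911 - 5866 = -25777)
-12071/o + T(70, 179)/(4554 - 1*(-7690)) = -12071/(-25777) - 8/(4554 - 1*(-7690)) = -12071*(-1/25777) - 8/(4554 + 7690) = 12071/25777 - 8/12244 = 12071/25777 - 8*1/12244 = 12071/25777 - 2/3061 = 36897777/78903397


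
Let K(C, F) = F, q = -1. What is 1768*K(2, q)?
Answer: -1768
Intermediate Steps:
1768*K(2, q) = 1768*(-1) = -1768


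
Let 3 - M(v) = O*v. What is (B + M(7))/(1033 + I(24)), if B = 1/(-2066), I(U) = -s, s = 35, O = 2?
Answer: -22727/2061868 ≈ -0.011023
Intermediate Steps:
I(U) = -35 (I(U) = -1*35 = -35)
B = -1/2066 ≈ -0.00048403
M(v) = 3 - 2*v
(B + M(7))/(1033 + I(24)) = (-1/2066 + (3 - 2*7))/(1033 - 35) = (-1/2066 + (3 - 14))/998 = (-1/2066 - 11)*(1/998) = -22727/2066*1/998 = -22727/2061868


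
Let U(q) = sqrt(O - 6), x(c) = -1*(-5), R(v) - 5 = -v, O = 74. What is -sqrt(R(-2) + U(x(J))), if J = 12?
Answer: -sqrt(7 + 2*sqrt(17)) ≈ -3.9046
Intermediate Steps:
R(v) = 5 - v
x(c) = 5
U(q) = 2*sqrt(17) (U(q) = sqrt(74 - 6) = sqrt(68) = 2*sqrt(17))
-sqrt(R(-2) + U(x(J))) = -sqrt((5 - 1*(-2)) + 2*sqrt(17)) = -sqrt((5 + 2) + 2*sqrt(17)) = -sqrt(7 + 2*sqrt(17))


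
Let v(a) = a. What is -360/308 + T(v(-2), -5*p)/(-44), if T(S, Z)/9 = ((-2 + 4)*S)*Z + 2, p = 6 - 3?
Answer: -2133/154 ≈ -13.851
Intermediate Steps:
p = 3
T(S, Z) = 18 + 18*S*Z (T(S, Z) = 9*(((-2 + 4)*S)*Z + 2) = 9*((2*S)*Z + 2) = 9*(2*S*Z + 2) = 9*(2 + 2*S*Z) = 18 + 18*S*Z)
-360/308 + T(v(-2), -5*p)/(-44) = -360/308 + (18 + 18*(-2)*(-5*3))/(-44) = -360*1/308 + (18 + 18*(-2)*(-15))*(-1/44) = -90/77 + (18 + 540)*(-1/44) = -90/77 + 558*(-1/44) = -90/77 - 279/22 = -2133/154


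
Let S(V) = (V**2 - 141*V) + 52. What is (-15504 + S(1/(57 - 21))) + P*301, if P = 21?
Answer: -11838851/1296 ≈ -9134.9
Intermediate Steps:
S(V) = 52 + V**2 - 141*V
(-15504 + S(1/(57 - 21))) + P*301 = (-15504 + (52 + (1/(57 - 21))**2 - 141/(57 - 21))) + 21*301 = (-15504 + (52 + (1/36)**2 - 141/36)) + 6321 = (-15504 + (52 + (1/36)**2 - 141*1/36)) + 6321 = (-15504 + (52 + 1/1296 - 47/12)) + 6321 = (-15504 + 62317/1296) + 6321 = -20030867/1296 + 6321 = -11838851/1296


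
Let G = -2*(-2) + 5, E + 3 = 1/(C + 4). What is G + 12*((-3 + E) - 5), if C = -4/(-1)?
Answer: -243/2 ≈ -121.50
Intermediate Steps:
C = 4 (C = -4*(-1) = 4)
E = -23/8 (E = -3 + 1/(4 + 4) = -3 + 1/8 = -23/8 ≈ -2.8750)
G = 9 (G = 4 + 5 = 9)
G + 12*((-3 + E) - 5) = 9 + 12*((-3 - 23/8) - 5) = 9 + 12*(-47/8 - 5) = 9 + 12*(-87/8) = 9 - 261/2 = -243/2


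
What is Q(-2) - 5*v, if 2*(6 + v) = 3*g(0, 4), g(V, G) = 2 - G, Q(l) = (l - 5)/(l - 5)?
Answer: 46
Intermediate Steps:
Q(l) = 1 (Q(l) = (-5 + l)/(-5 + l) = 1)
v = -9 (v = -6 + (3*(2 - 1*4))/2 = -6 + (3*(2 - 4))/2 = -6 + (3*(-2))/2 = -6 + (1/2)*(-6) = -6 - 3 = -9)
Q(-2) - 5*v = 1 - 5*(-9) = 1 + 45 = 46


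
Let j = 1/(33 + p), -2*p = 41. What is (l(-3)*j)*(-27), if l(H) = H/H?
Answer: -54/25 ≈ -2.1600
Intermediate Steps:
p = -41/2 (p = -1/2*41 = -41/2 ≈ -20.500)
j = 2/25 (j = 1/(33 - 41/2) = 1/(25/2) = 2/25 ≈ 0.080000)
l(H) = 1
(l(-3)*j)*(-27) = (1*(2/25))*(-27) = (2/25)*(-27) = -54/25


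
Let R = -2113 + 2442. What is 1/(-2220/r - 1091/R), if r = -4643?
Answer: -1527547/4335133 ≈ -0.35236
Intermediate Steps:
R = 329
1/(-2220/r - 1091/R) = 1/(-2220/(-4643) - 1091/329) = 1/(-2220*(-1/4643) - 1091*1/329) = 1/(2220/4643 - 1091/329) = 1/(-4335133/1527547) = -1527547/4335133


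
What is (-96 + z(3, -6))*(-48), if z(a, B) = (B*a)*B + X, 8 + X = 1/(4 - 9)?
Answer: -912/5 ≈ -182.40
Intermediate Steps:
X = -41/5 (X = -8 + 1/(4 - 9) = -8 + 1/(-5) = -8 - ⅕ = -41/5 ≈ -8.2000)
z(a, B) = -41/5 + a*B² (z(a, B) = (B*a)*B - 41/5 = a*B² - 41/5 = -41/5 + a*B²)
(-96 + z(3, -6))*(-48) = (-96 + (-41/5 + 3*(-6)²))*(-48) = (-96 + (-41/5 + 3*36))*(-48) = (-96 + (-41/5 + 108))*(-48) = (-96 + 499/5)*(-48) = (19/5)*(-48) = -912/5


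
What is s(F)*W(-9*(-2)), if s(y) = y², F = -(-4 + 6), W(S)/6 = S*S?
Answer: 7776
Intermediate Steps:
W(S) = 6*S² (W(S) = 6*(S*S) = 6*S²)
F = -2 (F = -1*2 = -2)
s(F)*W(-9*(-2)) = (-2)²*(6*(-9*(-2))²) = 4*(6*18²) = 4*(6*324) = 4*1944 = 7776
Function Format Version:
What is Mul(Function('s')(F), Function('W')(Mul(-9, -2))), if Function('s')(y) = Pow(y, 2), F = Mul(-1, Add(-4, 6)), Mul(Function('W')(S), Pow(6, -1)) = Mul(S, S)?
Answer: 7776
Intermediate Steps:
Function('W')(S) = Mul(6, Pow(S, 2)) (Function('W')(S) = Mul(6, Mul(S, S)) = Mul(6, Pow(S, 2)))
F = -2 (F = Mul(-1, 2) = -2)
Mul(Function('s')(F), Function('W')(Mul(-9, -2))) = Mul(Pow(-2, 2), Mul(6, Pow(Mul(-9, -2), 2))) = Mul(4, Mul(6, Pow(18, 2))) = Mul(4, Mul(6, 324)) = Mul(4, 1944) = 7776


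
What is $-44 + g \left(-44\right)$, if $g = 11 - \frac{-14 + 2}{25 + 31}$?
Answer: $- \frac{3762}{7} \approx -537.43$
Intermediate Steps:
$g = \frac{157}{14}$ ($g = 11 - - \frac{12}{56} = 11 - \left(-12\right) \frac{1}{56} = 11 - - \frac{3}{14} = 11 + \frac{3}{14} = \frac{157}{14} \approx 11.214$)
$-44 + g \left(-44\right) = -44 + \frac{157}{14} \left(-44\right) = -44 - \frac{3454}{7} = - \frac{3762}{7}$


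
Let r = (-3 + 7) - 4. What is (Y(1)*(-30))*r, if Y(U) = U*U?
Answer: 0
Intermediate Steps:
Y(U) = U**2
r = 0 (r = 4 - 4 = 0)
(Y(1)*(-30))*r = (1**2*(-30))*0 = (1*(-30))*0 = -30*0 = 0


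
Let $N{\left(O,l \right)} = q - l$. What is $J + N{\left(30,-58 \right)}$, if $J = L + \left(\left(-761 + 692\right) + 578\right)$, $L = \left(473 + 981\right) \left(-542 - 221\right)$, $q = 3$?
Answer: $-1108832$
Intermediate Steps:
$N{\left(O,l \right)} = 3 - l$
$L = -1109402$ ($L = 1454 \left(-542 - 221\right) = 1454 \left(-763\right) = -1109402$)
$J = -1108893$ ($J = -1109402 + \left(\left(-761 + 692\right) + 578\right) = -1109402 + \left(-69 + 578\right) = -1109402 + 509 = -1108893$)
$J + N{\left(30,-58 \right)} = -1108893 + \left(3 - -58\right) = -1108893 + \left(3 + 58\right) = -1108893 + 61 = -1108832$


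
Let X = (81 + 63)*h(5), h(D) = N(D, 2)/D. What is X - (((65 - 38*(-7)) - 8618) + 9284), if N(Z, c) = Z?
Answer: -853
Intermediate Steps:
h(D) = 1 (h(D) = D/D = 1)
X = 144 (X = (81 + 63)*1 = 144*1 = 144)
X - (((65 - 38*(-7)) - 8618) + 9284) = 144 - (((65 - 38*(-7)) - 8618) + 9284) = 144 - (((65 + 266) - 8618) + 9284) = 144 - ((331 - 8618) + 9284) = 144 - (-8287 + 9284) = 144 - 1*997 = 144 - 997 = -853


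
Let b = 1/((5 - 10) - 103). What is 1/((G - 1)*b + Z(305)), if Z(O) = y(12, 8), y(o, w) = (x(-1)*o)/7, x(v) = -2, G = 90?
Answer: -756/3215 ≈ -0.23515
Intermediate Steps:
y(o, w) = -2*o/7
Z(O) = -24/7 (Z(O) = -2/7*12 = -24/7)
b = -1/108 (b = 1/(-5 - 103) = 1/(-108) = -1/108 ≈ -0.0092593)
1/((G - 1)*b + Z(305)) = 1/((90 - 1)*(-1/108) - 24/7) = 1/(89*(-1/108) - 24/7) = 1/(-89/108 - 24/7) = 1/(-3215/756) = -756/3215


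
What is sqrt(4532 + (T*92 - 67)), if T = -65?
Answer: I*sqrt(1515) ≈ 38.923*I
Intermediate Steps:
sqrt(4532 + (T*92 - 67)) = sqrt(4532 + (-65*92 - 67)) = sqrt(4532 + (-5980 - 67)) = sqrt(4532 - 6047) = sqrt(-1515) = I*sqrt(1515)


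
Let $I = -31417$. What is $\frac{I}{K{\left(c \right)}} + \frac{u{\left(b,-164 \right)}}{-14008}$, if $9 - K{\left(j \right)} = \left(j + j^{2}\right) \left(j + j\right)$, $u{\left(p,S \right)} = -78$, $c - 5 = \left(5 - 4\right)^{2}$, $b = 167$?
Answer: $\frac{220063973}{3466980} \approx 63.474$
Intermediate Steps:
$c = 6$ ($c = 5 + \left(5 - 4\right)^{2} = 5 + 1^{2} = 5 + 1 = 6$)
$K{\left(j \right)} = 9 - 2 j \left(j + j^{2}\right)$ ($K{\left(j \right)} = 9 - \left(j + j^{2}\right) \left(j + j\right) = 9 - \left(j + j^{2}\right) 2 j = 9 - 2 j \left(j + j^{2}\right)$)
$\frac{I}{K{\left(c \right)}} + \frac{u{\left(b,-164 \right)}}{-14008} = - \frac{31417}{9 - 2 \cdot 6^{2} - 2 \cdot 6^{3}} - \frac{78}{-14008} = - \frac{31417}{9 - 72 - 432} - - \frac{39}{7004} = - \frac{31417}{9 - 72 - 432} + \frac{39}{7004} = - \frac{31417}{-495} + \frac{39}{7004} = \left(-31417\right) \left(- \frac{1}{495}\right) + \frac{39}{7004} = \frac{31417}{495} + \frac{39}{7004} = \frac{220063973}{3466980}$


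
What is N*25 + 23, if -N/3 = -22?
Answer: 1673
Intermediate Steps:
N = 66 (N = -3*(-22) = 66)
N*25 + 23 = 66*25 + 23 = 1650 + 23 = 1673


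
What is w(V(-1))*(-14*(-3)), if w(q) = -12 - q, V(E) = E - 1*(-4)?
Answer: -630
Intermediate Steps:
V(E) = 4 + E (V(E) = E + 4 = 4 + E)
w(V(-1))*(-14*(-3)) = (-12 - (4 - 1))*(-14*(-3)) = (-12 - 1*3)*42 = (-12 - 3)*42 = -15*42 = -630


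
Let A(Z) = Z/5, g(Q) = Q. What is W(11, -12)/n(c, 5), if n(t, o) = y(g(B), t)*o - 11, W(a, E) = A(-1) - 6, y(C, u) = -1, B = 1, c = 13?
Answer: 31/80 ≈ 0.38750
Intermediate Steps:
A(Z) = Z/5 (A(Z) = Z*(⅕) = Z/5)
W(a, E) = -31/5 (W(a, E) = (⅕)*(-1) - 6 = -⅕ - 6 = -31/5)
n(t, o) = -11 - o (n(t, o) = -o - 11 = -11 - o)
W(11, -12)/n(c, 5) = -31/(5*(-11 - 1*5)) = -31/(5*(-11 - 5)) = -31/5/(-16) = -31/5*(-1/16) = 31/80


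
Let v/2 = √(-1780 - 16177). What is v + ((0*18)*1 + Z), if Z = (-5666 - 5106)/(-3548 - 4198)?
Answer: 5386/3873 + 2*I*√17957 ≈ 1.3907 + 268.01*I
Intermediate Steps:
v = 2*I*√17957 (v = 2*√(-1780 - 16177) = 2*√(-17957) = 2*(I*√17957) = 2*I*√17957 ≈ 268.01*I)
Z = 5386/3873 (Z = -10772/(-7746) = -10772*(-1/7746) = 5386/3873 ≈ 1.3907)
v + ((0*18)*1 + Z) = 2*I*√17957 + ((0*18)*1 + 5386/3873) = 2*I*√17957 + (0*1 + 5386/3873) = 2*I*√17957 + (0 + 5386/3873) = 2*I*√17957 + 5386/3873 = 5386/3873 + 2*I*√17957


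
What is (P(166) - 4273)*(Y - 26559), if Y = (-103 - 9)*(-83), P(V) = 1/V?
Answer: 12244939371/166 ≈ 7.3765e+7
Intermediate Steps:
Y = 9296 (Y = -112*(-83) = 9296)
(P(166) - 4273)*(Y - 26559) = (1/166 - 4273)*(9296 - 26559) = (1/166 - 4273)*(-17263) = -709317/166*(-17263) = 12244939371/166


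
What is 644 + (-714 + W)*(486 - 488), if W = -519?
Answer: 3110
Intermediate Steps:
644 + (-714 + W)*(486 - 488) = 644 + (-714 - 519)*(486 - 488) = 644 - 1233*(-2) = 644 + 2466 = 3110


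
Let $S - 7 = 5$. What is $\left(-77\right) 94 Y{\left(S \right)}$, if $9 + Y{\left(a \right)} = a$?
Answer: $-21714$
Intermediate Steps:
$S = 12$ ($S = 7 + 5 = 12$)
$Y{\left(a \right)} = -9 + a$
$\left(-77\right) 94 Y{\left(S \right)} = \left(-77\right) 94 \left(-9 + 12\right) = \left(-7238\right) 3 = -21714$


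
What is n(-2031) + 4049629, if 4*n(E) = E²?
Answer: 20323477/4 ≈ 5.0809e+6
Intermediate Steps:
n(E) = E²/4
n(-2031) + 4049629 = (¼)*(-2031)² + 4049629 = (¼)*4124961 + 4049629 = 4124961/4 + 4049629 = 20323477/4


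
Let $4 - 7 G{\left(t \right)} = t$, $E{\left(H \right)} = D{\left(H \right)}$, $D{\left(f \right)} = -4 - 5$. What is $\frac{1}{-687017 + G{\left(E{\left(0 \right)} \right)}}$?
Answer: $- \frac{7}{4809106} \approx -1.4556 \cdot 10^{-6}$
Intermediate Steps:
$D{\left(f \right)} = -9$
$E{\left(H \right)} = -9$
$G{\left(t \right)} = \frac{4}{7} - \frac{t}{7}$
$\frac{1}{-687017 + G{\left(E{\left(0 \right)} \right)}} = \frac{1}{-687017 + \left(\frac{4}{7} - - \frac{9}{7}\right)} = \frac{1}{-687017 + \left(\frac{4}{7} + \frac{9}{7}\right)} = \frac{1}{-687017 + \frac{13}{7}} = \frac{1}{- \frac{4809106}{7}} = - \frac{7}{4809106}$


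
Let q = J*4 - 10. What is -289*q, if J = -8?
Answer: 12138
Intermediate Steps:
q = -42 (q = -8*4 - 10 = -32 - 10 = -42)
-289*q = -289*(-42) = 12138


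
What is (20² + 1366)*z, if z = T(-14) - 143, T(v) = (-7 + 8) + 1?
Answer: -249006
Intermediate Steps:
T(v) = 2 (T(v) = 1 + 1 = 2)
z = -141 (z = 2 - 143 = -141)
(20² + 1366)*z = (20² + 1366)*(-141) = (400 + 1366)*(-141) = 1766*(-141) = -249006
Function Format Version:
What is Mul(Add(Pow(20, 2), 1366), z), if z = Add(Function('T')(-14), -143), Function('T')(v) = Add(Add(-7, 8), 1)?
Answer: -249006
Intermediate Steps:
Function('T')(v) = 2 (Function('T')(v) = Add(1, 1) = 2)
z = -141 (z = Add(2, -143) = -141)
Mul(Add(Pow(20, 2), 1366), z) = Mul(Add(Pow(20, 2), 1366), -141) = Mul(Add(400, 1366), -141) = Mul(1766, -141) = -249006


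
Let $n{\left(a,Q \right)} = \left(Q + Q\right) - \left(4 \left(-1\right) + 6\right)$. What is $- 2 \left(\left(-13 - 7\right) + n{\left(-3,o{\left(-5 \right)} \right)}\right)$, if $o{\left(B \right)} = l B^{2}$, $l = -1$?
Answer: $144$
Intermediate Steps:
$o{\left(B \right)} = - B^{2}$
$n{\left(a,Q \right)} = -2 + 2 Q$ ($n{\left(a,Q \right)} = 2 Q - \left(-4 + 6\right) = 2 Q - 2 = -2 + 2 Q$)
$- 2 \left(\left(-13 - 7\right) + n{\left(-3,o{\left(-5 \right)} \right)}\right) = - 2 \left(\left(-13 - 7\right) + \left(-2 + 2 \left(- \left(-5\right)^{2}\right)\right)\right) = - 2 \left(\left(-13 - 7\right) + \left(-2 + 2 \left(\left(-1\right) 25\right)\right)\right) = - 2 \left(-20 + \left(-2 + 2 \left(-25\right)\right)\right) = - 2 \left(-20 - 52\right) = \left(-2\right) \left(-72\right) = 144$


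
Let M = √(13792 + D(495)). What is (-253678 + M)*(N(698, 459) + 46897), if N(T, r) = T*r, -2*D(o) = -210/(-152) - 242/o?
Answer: -93170602162 + 367279*√17923503130/1140 ≈ -9.3127e+10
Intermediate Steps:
D(o) = -105/152 + 121/o (D(o) = -(-210/(-152) - 242/o)/2 = -(-210*(-1/152) - 242/o)/2 = -(105/76 - 242/o)/2 = -105/152 + 121/o)
M = √17923503130/1140 (M = √(13792 + (-105/152 + 121/495)) = √(13792 + (-105/152 + 121*(1/495))) = √(13792 + (-105/152 + 11/45)) = √(13792 - 3053/6840) = √(94334227/6840) = √17923503130/1140 ≈ 117.44)
(-253678 + M)*(N(698, 459) + 46897) = (-253678 + √17923503130/1140)*(698*459 + 46897) = (-253678 + √17923503130/1140)*(320382 + 46897) = (-253678 + √17923503130/1140)*367279 = -93170602162 + 367279*√17923503130/1140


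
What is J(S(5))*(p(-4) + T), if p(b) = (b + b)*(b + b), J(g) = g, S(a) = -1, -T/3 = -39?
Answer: -181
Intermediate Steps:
T = 117 (T = -3*(-39) = 117)
p(b) = 4*b² (p(b) = (2*b)*(2*b) = 4*b²)
J(S(5))*(p(-4) + T) = -(4*(-4)² + 117) = -(4*16 + 117) = -(64 + 117) = -1*181 = -181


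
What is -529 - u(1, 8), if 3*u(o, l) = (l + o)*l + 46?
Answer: -1705/3 ≈ -568.33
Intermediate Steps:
u(o, l) = 46/3 + l*(l + o)/3 (u(o, l) = ((l + o)*l + 46)/3 = (l*(l + o) + 46)/3 = (46 + l*(l + o))/3 = 46/3 + l*(l + o)/3)
-529 - u(1, 8) = -529 - (46/3 + (1/3)*8**2 + (1/3)*8*1) = -529 - (46/3 + (1/3)*64 + 8/3) = -529 - (46/3 + 64/3 + 8/3) = -529 - 1*118/3 = -529 - 118/3 = -1705/3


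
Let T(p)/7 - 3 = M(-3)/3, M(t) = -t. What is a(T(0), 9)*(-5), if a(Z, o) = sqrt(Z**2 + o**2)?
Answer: -5*sqrt(865) ≈ -147.05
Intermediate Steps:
T(p) = 28 (T(p) = 21 + 7*(-1*(-3)/3) = 21 + 7*(3*(1/3)) = 21 + 7*1 = 21 + 7 = 28)
a(T(0), 9)*(-5) = sqrt(28**2 + 9**2)*(-5) = sqrt(784 + 81)*(-5) = sqrt(865)*(-5) = -5*sqrt(865)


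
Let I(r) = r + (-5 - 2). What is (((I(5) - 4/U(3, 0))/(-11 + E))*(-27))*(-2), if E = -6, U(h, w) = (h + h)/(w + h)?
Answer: 216/17 ≈ 12.706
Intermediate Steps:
U(h, w) = 2*h/(h + w) (U(h, w) = (2*h)/(h + w) = 2*h/(h + w))
I(r) = -7 + r (I(r) = r - 7 = -7 + r)
(((I(5) - 4/U(3, 0))/(-11 + E))*(-27))*(-2) = ((((-7 + 5) - 4/(2*3/(3 + 0)))/(-11 - 6))*(-27))*(-2) = (((-2 - 4/(2*3/3))/(-17))*(-27))*(-2) = (((-2 - 4/(2*3*(⅓)))*(-1/17))*(-27))*(-2) = (((-2 - 4/2)*(-1/17))*(-27))*(-2) = (((-2 - 4*½)*(-1/17))*(-27))*(-2) = (((-2 - 2)*(-1/17))*(-27))*(-2) = (-4*(-1/17)*(-27))*(-2) = ((4/17)*(-27))*(-2) = -108/17*(-2) = 216/17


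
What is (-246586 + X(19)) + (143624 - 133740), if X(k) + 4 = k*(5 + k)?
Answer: -236250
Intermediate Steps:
X(k) = -4 + k*(5 + k)
(-246586 + X(19)) + (143624 - 133740) = (-246586 + (-4 + 19**2 + 5*19)) + (143624 - 133740) = (-246586 + (-4 + 361 + 95)) + 9884 = (-246586 + 452) + 9884 = -246134 + 9884 = -236250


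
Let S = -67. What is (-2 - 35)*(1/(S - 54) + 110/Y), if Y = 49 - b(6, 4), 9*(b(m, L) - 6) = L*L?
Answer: -4418503/44891 ≈ -98.427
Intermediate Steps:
b(m, L) = 6 + L**2/9 (b(m, L) = 6 + (L*L)/9 = 6 + L**2/9)
Y = 371/9 (Y = 49 - (6 + (1/9)*4**2) = 49 - (6 + (1/9)*16) = 49 - (6 + 16/9) = 49 - 1*70/9 = 49 - 70/9 = 371/9 ≈ 41.222)
(-2 - 35)*(1/(S - 54) + 110/Y) = (-2 - 35)*(1/(-67 - 54) + 110/(371/9)) = -37*(1/(-121) + 110*(9/371)) = -37*(-1/121 + 990/371) = -37*119419/44891 = -4418503/44891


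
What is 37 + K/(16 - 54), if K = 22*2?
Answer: 681/19 ≈ 35.842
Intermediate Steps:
K = 44
37 + K/(16 - 54) = 37 + 44/(16 - 54) = 37 + 44/(-38) = 37 - 1/38*44 = 37 - 22/19 = 681/19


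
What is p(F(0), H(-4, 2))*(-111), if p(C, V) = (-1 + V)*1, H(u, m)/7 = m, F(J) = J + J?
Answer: -1443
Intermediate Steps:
F(J) = 2*J
H(u, m) = 7*m
p(C, V) = -1 + V
p(F(0), H(-4, 2))*(-111) = (-1 + 7*2)*(-111) = (-1 + 14)*(-111) = 13*(-111) = -1443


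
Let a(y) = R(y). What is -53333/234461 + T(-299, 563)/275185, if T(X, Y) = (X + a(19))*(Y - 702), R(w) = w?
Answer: -1110243897/12904030057 ≈ -0.086039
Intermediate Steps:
a(y) = y
T(X, Y) = (-702 + Y)*(19 + X) (T(X, Y) = (X + 19)*(Y - 702) = (19 + X)*(-702 + Y) = (-702 + Y)*(19 + X))
-53333/234461 + T(-299, 563)/275185 = -53333/234461 + (-13338 - 702*(-299) + 19*563 - 299*563)/275185 = -53333*1/234461 + (-13338 + 209898 + 10697 - 168337)*(1/275185) = -53333/234461 + 38920*(1/275185) = -53333/234461 + 7784/55037 = -1110243897/12904030057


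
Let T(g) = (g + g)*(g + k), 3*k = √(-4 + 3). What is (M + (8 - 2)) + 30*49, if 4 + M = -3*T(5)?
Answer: 1322 - 10*I ≈ 1322.0 - 10.0*I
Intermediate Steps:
k = I/3 (k = √(-4 + 3)/3 = √(-1)/3 = I/3 ≈ 0.33333*I)
T(g) = 2*g*(g + I/3) (T(g) = (g + g)*(g + I/3) = (2*g)*(g + I/3) = 2*g*(g + I/3))
M = -154 - 10*I (M = -4 - 2*5*(I + 3*5) = -4 - 2*5*(I + 15) = -4 - 2*5*(15 + I) = -4 - 3*(50 + 10*I/3) = -4 + (-150 - 10*I) = -154 - 10*I ≈ -154.0 - 10.0*I)
(M + (8 - 2)) + 30*49 = ((-154 - 10*I) + (8 - 2)) + 30*49 = ((-154 - 10*I) + 6) + 1470 = (-148 - 10*I) + 1470 = 1322 - 10*I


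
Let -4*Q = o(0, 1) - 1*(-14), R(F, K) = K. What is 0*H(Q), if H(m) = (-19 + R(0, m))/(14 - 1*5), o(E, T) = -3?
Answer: 0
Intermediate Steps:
Q = -11/4 (Q = -(-3 - 1*(-14))/4 = -(-3 + 14)/4 = -1/4*11 = -11/4 ≈ -2.7500)
H(m) = -19/9 + m/9 (H(m) = (-19 + m)/(14 - 1*5) = (-19 + m)/(14 - 5) = (-19 + m)/9 = (-19 + m)*(1/9) = -19/9 + m/9)
0*H(Q) = 0*(-19/9 + (1/9)*(-11/4)) = 0*(-19/9 - 11/36) = 0*(-29/12) = 0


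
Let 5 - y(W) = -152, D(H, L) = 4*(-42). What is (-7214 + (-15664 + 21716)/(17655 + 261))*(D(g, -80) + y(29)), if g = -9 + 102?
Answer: 355409923/4479 ≈ 79350.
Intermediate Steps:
g = 93
D(H, L) = -168
y(W) = 157 (y(W) = 5 - 1*(-152) = 5 + 152 = 157)
(-7214 + (-15664 + 21716)/(17655 + 261))*(D(g, -80) + y(29)) = (-7214 + (-15664 + 21716)/(17655 + 261))*(-168 + 157) = (-7214 + 6052/17916)*(-11) = (-7214 + 6052*(1/17916))*(-11) = (-7214 + 1513/4479)*(-11) = -32309993/4479*(-11) = 355409923/4479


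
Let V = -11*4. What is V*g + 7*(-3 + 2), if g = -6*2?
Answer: 521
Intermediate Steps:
V = -44
g = -12
V*g + 7*(-3 + 2) = -44*(-12) + 7*(-3 + 2) = 528 + 7*(-1) = 528 - 7 = 521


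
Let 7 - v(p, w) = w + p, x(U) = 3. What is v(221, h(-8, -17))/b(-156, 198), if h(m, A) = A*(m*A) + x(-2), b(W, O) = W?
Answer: -2095/156 ≈ -13.429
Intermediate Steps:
h(m, A) = 3 + m*A² (h(m, A) = A*(m*A) + 3 = A*(A*m) + 3 = m*A² + 3 = 3 + m*A²)
v(p, w) = 7 - p - w (v(p, w) = 7 - (w + p) = 7 - (p + w) = 7 + (-p - w) = 7 - p - w)
v(221, h(-8, -17))/b(-156, 198) = (7 - 1*221 - (3 - 8*(-17)²))/(-156) = (7 - 221 - (3 - 8*289))*(-1/156) = (7 - 221 - (3 - 2312))*(-1/156) = (7 - 221 - 1*(-2309))*(-1/156) = (7 - 221 + 2309)*(-1/156) = 2095*(-1/156) = -2095/156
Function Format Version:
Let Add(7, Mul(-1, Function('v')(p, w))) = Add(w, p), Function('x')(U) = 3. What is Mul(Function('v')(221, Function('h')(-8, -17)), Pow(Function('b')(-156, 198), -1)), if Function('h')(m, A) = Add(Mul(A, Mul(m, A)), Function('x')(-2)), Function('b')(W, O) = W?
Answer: Rational(-2095, 156) ≈ -13.429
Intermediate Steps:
Function('h')(m, A) = Add(3, Mul(m, Pow(A, 2))) (Function('h')(m, A) = Add(Mul(A, Mul(m, A)), 3) = Add(Mul(A, Mul(A, m)), 3) = Add(Mul(m, Pow(A, 2)), 3) = Add(3, Mul(m, Pow(A, 2))))
Function('v')(p, w) = Add(7, Mul(-1, p), Mul(-1, w)) (Function('v')(p, w) = Add(7, Mul(-1, Add(w, p))) = Add(7, Mul(-1, Add(p, w))) = Add(7, Add(Mul(-1, p), Mul(-1, w))) = Add(7, Mul(-1, p), Mul(-1, w)))
Mul(Function('v')(221, Function('h')(-8, -17)), Pow(Function('b')(-156, 198), -1)) = Mul(Add(7, Mul(-1, 221), Mul(-1, Add(3, Mul(-8, Pow(-17, 2))))), Pow(-156, -1)) = Mul(Add(7, -221, Mul(-1, Add(3, Mul(-8, 289)))), Rational(-1, 156)) = Mul(Add(7, -221, Mul(-1, Add(3, -2312))), Rational(-1, 156)) = Mul(Add(7, -221, Mul(-1, -2309)), Rational(-1, 156)) = Mul(Add(7, -221, 2309), Rational(-1, 156)) = Mul(2095, Rational(-1, 156)) = Rational(-2095, 156)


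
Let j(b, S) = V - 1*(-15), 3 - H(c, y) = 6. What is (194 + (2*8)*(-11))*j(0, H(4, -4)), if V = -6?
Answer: 162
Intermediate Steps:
H(c, y) = -3 (H(c, y) = 3 - 1*6 = 3 - 6 = -3)
j(b, S) = 9 (j(b, S) = -6 - 1*(-15) = -6 + 15 = 9)
(194 + (2*8)*(-11))*j(0, H(4, -4)) = (194 + (2*8)*(-11))*9 = (194 + 16*(-11))*9 = (194 - 176)*9 = 18*9 = 162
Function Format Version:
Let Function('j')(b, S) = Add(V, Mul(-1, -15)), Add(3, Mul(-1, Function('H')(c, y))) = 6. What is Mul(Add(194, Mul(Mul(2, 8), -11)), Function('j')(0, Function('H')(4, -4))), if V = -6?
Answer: 162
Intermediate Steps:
Function('H')(c, y) = -3 (Function('H')(c, y) = Add(3, Mul(-1, 6)) = Add(3, -6) = -3)
Function('j')(b, S) = 9 (Function('j')(b, S) = Add(-6, Mul(-1, -15)) = Add(-6, 15) = 9)
Mul(Add(194, Mul(Mul(2, 8), -11)), Function('j')(0, Function('H')(4, -4))) = Mul(Add(194, Mul(Mul(2, 8), -11)), 9) = Mul(Add(194, Mul(16, -11)), 9) = Mul(Add(194, -176), 9) = Mul(18, 9) = 162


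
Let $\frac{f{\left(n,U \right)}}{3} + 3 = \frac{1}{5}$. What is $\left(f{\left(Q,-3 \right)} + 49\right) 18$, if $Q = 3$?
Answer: $\frac{3654}{5} \approx 730.8$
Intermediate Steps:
$f{\left(n,U \right)} = - \frac{42}{5}$ ($f{\left(n,U \right)} = -9 + \frac{3}{5} = - \frac{42}{5}$)
$\left(f{\left(Q,-3 \right)} + 49\right) 18 = \left(- \frac{42}{5} + 49\right) 18 = \frac{203}{5} \cdot 18 = \frac{3654}{5}$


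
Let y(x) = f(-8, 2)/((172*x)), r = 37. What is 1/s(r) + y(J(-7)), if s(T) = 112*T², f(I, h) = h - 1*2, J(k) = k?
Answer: 1/153328 ≈ 6.5220e-6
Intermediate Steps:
f(I, h) = -2 + h (f(I, h) = h - 2 = -2 + h)
y(x) = 0 (y(x) = (-2 + 2)/((172*x)) = 0*(1/(172*x)) = 0)
1/s(r) + y(J(-7)) = 1/(112*37²) + 0 = 1/(112*1369) + 0 = 1/153328 + 0 = 1/153328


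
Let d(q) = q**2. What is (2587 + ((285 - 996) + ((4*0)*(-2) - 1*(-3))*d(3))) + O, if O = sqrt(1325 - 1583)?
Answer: 1903 + I*sqrt(258) ≈ 1903.0 + 16.062*I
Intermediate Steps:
O = I*sqrt(258) (O = sqrt(-258) = I*sqrt(258) ≈ 16.062*I)
(2587 + ((285 - 996) + ((4*0)*(-2) - 1*(-3))*d(3))) + O = (2587 + ((285 - 996) + ((4*0)*(-2) - 1*(-3))*3**2)) + I*sqrt(258) = (2587 + (-711 + (0*(-2) + 3)*9)) + I*sqrt(258) = (2587 + (-711 + (0 + 3)*9)) + I*sqrt(258) = (2587 + (-711 + 3*9)) + I*sqrt(258) = (2587 + (-711 + 27)) + I*sqrt(258) = (2587 - 684) + I*sqrt(258) = 1903 + I*sqrt(258)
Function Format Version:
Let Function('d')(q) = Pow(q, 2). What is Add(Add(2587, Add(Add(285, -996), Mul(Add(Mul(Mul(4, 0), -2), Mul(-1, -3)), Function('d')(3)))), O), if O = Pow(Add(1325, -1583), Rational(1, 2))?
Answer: Add(1903, Mul(I, Pow(258, Rational(1, 2)))) ≈ Add(1903.0, Mul(16.062, I))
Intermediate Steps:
O = Mul(I, Pow(258, Rational(1, 2))) (O = Pow(-258, Rational(1, 2)) = Mul(I, Pow(258, Rational(1, 2))) ≈ Mul(16.062, I))
Add(Add(2587, Add(Add(285, -996), Mul(Add(Mul(Mul(4, 0), -2), Mul(-1, -3)), Function('d')(3)))), O) = Add(Add(2587, Add(Add(285, -996), Mul(Add(Mul(Mul(4, 0), -2), Mul(-1, -3)), Pow(3, 2)))), Mul(I, Pow(258, Rational(1, 2)))) = Add(Add(2587, Add(-711, Mul(Add(Mul(0, -2), 3), 9))), Mul(I, Pow(258, Rational(1, 2)))) = Add(Add(2587, Add(-711, Mul(Add(0, 3), 9))), Mul(I, Pow(258, Rational(1, 2)))) = Add(Add(2587, Add(-711, Mul(3, 9))), Mul(I, Pow(258, Rational(1, 2)))) = Add(Add(2587, Add(-711, 27)), Mul(I, Pow(258, Rational(1, 2)))) = Add(Add(2587, -684), Mul(I, Pow(258, Rational(1, 2)))) = Add(1903, Mul(I, Pow(258, Rational(1, 2))))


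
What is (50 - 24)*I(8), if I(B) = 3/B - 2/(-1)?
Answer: 247/4 ≈ 61.750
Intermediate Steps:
I(B) = 2 + 3/B (I(B) = 3/B - 2*(-1) = 3/B + 2 = 2 + 3/B)
(50 - 24)*I(8) = (50 - 24)*(2 + 3/8) = 26*(2 + 3*(⅛)) = 26*(2 + 3/8) = 26*(19/8) = 247/4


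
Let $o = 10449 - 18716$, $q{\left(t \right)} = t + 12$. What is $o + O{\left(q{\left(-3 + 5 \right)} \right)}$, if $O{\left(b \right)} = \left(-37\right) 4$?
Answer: $-8415$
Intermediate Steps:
$q{\left(t \right)} = 12 + t$
$o = -8267$ ($o = 10449 - 18716 = -8267$)
$O{\left(b \right)} = -148$
$o + O{\left(q{\left(-3 + 5 \right)} \right)} = -8267 - 148 = -8415$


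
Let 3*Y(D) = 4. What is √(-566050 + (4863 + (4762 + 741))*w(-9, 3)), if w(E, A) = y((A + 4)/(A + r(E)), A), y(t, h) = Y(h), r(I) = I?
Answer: I*√4970058/3 ≈ 743.12*I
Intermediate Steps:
Y(D) = 4/3 (Y(D) = (⅓)*4 = 4/3)
y(t, h) = 4/3
w(E, A) = 4/3
√(-566050 + (4863 + (4762 + 741))*w(-9, 3)) = √(-566050 + (4863 + (4762 + 741))*(4/3)) = √(-566050 + (4863 + 5503)*(4/3)) = √(-566050 + 10366*(4/3)) = √(-566050 + 41464/3) = √(-1656686/3) = I*√4970058/3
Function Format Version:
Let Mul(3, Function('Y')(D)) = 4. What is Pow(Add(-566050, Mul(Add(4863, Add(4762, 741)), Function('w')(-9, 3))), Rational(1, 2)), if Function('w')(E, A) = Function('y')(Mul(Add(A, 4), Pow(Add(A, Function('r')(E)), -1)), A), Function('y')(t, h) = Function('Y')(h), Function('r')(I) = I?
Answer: Mul(Rational(1, 3), I, Pow(4970058, Rational(1, 2))) ≈ Mul(743.12, I)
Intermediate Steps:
Function('Y')(D) = Rational(4, 3) (Function('Y')(D) = Mul(Rational(1, 3), 4) = Rational(4, 3))
Function('y')(t, h) = Rational(4, 3)
Function('w')(E, A) = Rational(4, 3)
Pow(Add(-566050, Mul(Add(4863, Add(4762, 741)), Function('w')(-9, 3))), Rational(1, 2)) = Pow(Add(-566050, Mul(Add(4863, Add(4762, 741)), Rational(4, 3))), Rational(1, 2)) = Pow(Add(-566050, Mul(Add(4863, 5503), Rational(4, 3))), Rational(1, 2)) = Pow(Add(-566050, Mul(10366, Rational(4, 3))), Rational(1, 2)) = Pow(Add(-566050, Rational(41464, 3)), Rational(1, 2)) = Pow(Rational(-1656686, 3), Rational(1, 2)) = Mul(Rational(1, 3), I, Pow(4970058, Rational(1, 2)))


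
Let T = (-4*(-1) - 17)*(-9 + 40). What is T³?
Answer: -65450827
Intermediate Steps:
T = -403 (T = (4 - 17)*31 = -13*31 = -403)
T³ = (-403)³ = -65450827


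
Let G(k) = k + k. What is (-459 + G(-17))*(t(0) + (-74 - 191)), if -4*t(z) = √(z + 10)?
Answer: 130645 + 493*√10/4 ≈ 1.3103e+5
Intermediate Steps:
t(z) = -√(10 + z)/4 (t(z) = -√(z + 10)/4 = -√(10 + z)/4)
G(k) = 2*k
(-459 + G(-17))*(t(0) + (-74 - 191)) = (-459 + 2*(-17))*(-√(10 + 0)/4 + (-74 - 191)) = (-459 - 34)*(-√10/4 - 265) = -493*(-265 - √10/4) = 130645 + 493*√10/4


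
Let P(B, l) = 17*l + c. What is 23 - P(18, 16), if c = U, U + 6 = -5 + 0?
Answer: -238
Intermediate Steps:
U = -11 (U = -6 + (-5 + 0) = -6 - 5 = -11)
c = -11
P(B, l) = -11 + 17*l (P(B, l) = 17*l - 11 = -11 + 17*l)
23 - P(18, 16) = 23 - (-11 + 17*16) = 23 - (-11 + 272) = 23 - 1*261 = 23 - 261 = -238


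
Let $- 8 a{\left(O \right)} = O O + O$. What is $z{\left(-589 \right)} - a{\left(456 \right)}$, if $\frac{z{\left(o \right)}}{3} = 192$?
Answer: $26625$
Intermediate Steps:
$a{\left(O \right)} = - \frac{O}{8} - \frac{O^{2}}{8}$ ($a{\left(O \right)} = - \frac{O O + O}{8} = - \frac{O^{2} + O}{8} = - \frac{O + O^{2}}{8} = - \frac{O}{8} - \frac{O^{2}}{8}$)
$z{\left(o \right)} = 576$ ($z{\left(o \right)} = 3 \cdot 192 = 576$)
$z{\left(-589 \right)} - a{\left(456 \right)} = 576 - \left(- \frac{1}{8}\right) 456 \left(1 + 456\right) = 576 - \left(- \frac{1}{8}\right) 456 \cdot 457 = 576 - -26049 = 576 + 26049 = 26625$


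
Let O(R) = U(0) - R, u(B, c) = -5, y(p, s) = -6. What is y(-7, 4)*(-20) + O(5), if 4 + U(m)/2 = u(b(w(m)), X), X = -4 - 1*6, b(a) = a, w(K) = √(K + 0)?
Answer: 97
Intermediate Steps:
w(K) = √K
X = -10 (X = -4 - 6 = -10)
U(m) = -18 (U(m) = -8 + 2*(-5) = -8 - 10 = -18)
O(R) = -18 - R
y(-7, 4)*(-20) + O(5) = -6*(-20) + (-18 - 1*5) = 120 + (-18 - 5) = 120 - 23 = 97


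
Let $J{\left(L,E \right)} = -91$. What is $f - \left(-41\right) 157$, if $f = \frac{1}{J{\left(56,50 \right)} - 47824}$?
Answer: $\frac{308428854}{47915} \approx 6437.0$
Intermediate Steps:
$f = - \frac{1}{47915}$ ($f = \frac{1}{-91 - 47824} = \frac{1}{-47915} = - \frac{1}{47915} \approx -2.087 \cdot 10^{-5}$)
$f - \left(-41\right) 157 = - \frac{1}{47915} - \left(-41\right) 157 = - \frac{1}{47915} - -6437 = - \frac{1}{47915} + 6437 = \frac{308428854}{47915}$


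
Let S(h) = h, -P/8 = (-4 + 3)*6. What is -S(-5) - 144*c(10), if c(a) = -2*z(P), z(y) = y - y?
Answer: 5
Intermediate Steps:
P = 48 (P = -8*(-4 + 3)*6 = -(-8)*6 = -8*(-6) = 48)
z(y) = 0
c(a) = 0 (c(a) = -2*0 = 0)
-S(-5) - 144*c(10) = -1*(-5) - 144*0 = 5 + 0 = 5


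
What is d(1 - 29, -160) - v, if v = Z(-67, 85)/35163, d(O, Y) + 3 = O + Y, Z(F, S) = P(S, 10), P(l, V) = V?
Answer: -6716143/35163 ≈ -191.00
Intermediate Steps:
Z(F, S) = 10
d(O, Y) = -3 + O + Y (d(O, Y) = -3 + (O + Y) = -3 + O + Y)
v = 10/35163 ≈ 0.00028439
d(1 - 29, -160) - v = (-3 + (1 - 29) - 160) - 1*10/35163 = (-3 - 28 - 160) - 10/35163 = -191 - 10/35163 = -6716143/35163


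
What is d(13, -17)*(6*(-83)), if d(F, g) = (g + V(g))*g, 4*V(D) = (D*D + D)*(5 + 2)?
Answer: 3885894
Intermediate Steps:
V(D) = 7*D/4 + 7*D²/4 (V(D) = ((D*D + D)*(5 + 2))/4 = ((D² + D)*7)/4 = ((D + D²)*7)/4 = (7*D + 7*D²)/4 = 7*D/4 + 7*D²/4)
d(F, g) = g*(g + 7*g*(1 + g)/4) (d(F, g) = (g + 7*g*(1 + g)/4)*g = g*(g + 7*g*(1 + g)/4))
d(13, -17)*(6*(-83)) = ((¼)*(-17)²*(11 + 7*(-17)))*(6*(-83)) = ((¼)*289*(11 - 119))*(-498) = ((¼)*289*(-108))*(-498) = -7803*(-498) = 3885894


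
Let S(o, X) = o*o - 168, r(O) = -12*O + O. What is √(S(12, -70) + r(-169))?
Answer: √1835 ≈ 42.837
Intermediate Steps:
r(O) = -11*O
S(o, X) = -168 + o² (S(o, X) = o² - 168 = -168 + o²)
√(S(12, -70) + r(-169)) = √((-168 + 12²) - 11*(-169)) = √((-168 + 144) + 1859) = √(-24 + 1859) = √1835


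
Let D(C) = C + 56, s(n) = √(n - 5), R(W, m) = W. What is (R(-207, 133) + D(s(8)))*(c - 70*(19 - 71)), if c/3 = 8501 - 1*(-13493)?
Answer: -10512922 + 69622*√3 ≈ -1.0392e+7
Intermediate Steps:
s(n) = √(-5 + n)
c = 65982 (c = 3*(8501 - 1*(-13493)) = 3*(8501 + 13493) = 3*21994 = 65982)
D(C) = 56 + C
(R(-207, 133) + D(s(8)))*(c - 70*(19 - 71)) = (-207 + (56 + √(-5 + 8)))*(65982 - 70*(19 - 71)) = (-207 + (56 + √3))*(65982 - 70*(-52)) = (-151 + √3)*(65982 + 3640) = (-151 + √3)*69622 = -10512922 + 69622*√3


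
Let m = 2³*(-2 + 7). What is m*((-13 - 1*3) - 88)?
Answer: -4160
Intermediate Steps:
m = 40 (m = 8*5 = 40)
m*((-13 - 1*3) - 88) = 40*((-13 - 1*3) - 88) = 40*((-13 - 3) - 88) = 40*(-16 - 88) = 40*(-104) = -4160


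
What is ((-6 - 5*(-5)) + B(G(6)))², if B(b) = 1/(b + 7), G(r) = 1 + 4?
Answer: 52441/144 ≈ 364.17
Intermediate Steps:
G(r) = 5
B(b) = 1/(7 + b)
((-6 - 5*(-5)) + B(G(6)))² = ((-6 - 5*(-5)) + 1/(7 + 5))² = ((-6 + 25) + 1/12)² = (19 + 1/12)² = (229/12)² = 52441/144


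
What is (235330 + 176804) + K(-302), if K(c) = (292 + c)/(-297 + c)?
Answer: 246868276/599 ≈ 4.1213e+5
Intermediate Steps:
K(c) = (292 + c)/(-297 + c)
(235330 + 176804) + K(-302) = (235330 + 176804) + (292 - 302)/(-297 - 302) = 412134 - 10/(-599) = 412134 - 1/599*(-10) = 412134 + 10/599 = 246868276/599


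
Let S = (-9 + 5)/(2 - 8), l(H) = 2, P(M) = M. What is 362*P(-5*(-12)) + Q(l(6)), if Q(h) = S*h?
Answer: 65164/3 ≈ 21721.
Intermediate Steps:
S = ⅔ (S = -4/(-6) = -4*(-⅙) = ⅔ ≈ 0.66667)
Q(h) = 2*h/3
362*P(-5*(-12)) + Q(l(6)) = 362*(-5*(-12)) + (⅔)*2 = 362*60 + 4/3 = 21720 + 4/3 = 65164/3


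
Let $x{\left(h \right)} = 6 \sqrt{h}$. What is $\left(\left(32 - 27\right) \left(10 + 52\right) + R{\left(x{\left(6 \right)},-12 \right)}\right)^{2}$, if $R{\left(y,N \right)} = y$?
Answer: $96316 + 3720 \sqrt{6} \approx 1.0543 \cdot 10^{5}$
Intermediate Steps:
$\left(\left(32 - 27\right) \left(10 + 52\right) + R{\left(x{\left(6 \right)},-12 \right)}\right)^{2} = \left(\left(32 - 27\right) \left(10 + 52\right) + 6 \sqrt{6}\right)^{2} = \left(5 \cdot 62 + 6 \sqrt{6}\right)^{2} = \left(310 + 6 \sqrt{6}\right)^{2}$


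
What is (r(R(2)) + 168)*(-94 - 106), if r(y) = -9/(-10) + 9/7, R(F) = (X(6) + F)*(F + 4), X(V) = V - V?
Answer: -238260/7 ≈ -34037.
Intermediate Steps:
X(V) = 0
R(F) = F*(4 + F) (R(F) = (0 + F)*(F + 4) = F*(4 + F))
r(y) = 153/70 (r(y) = -9*(-1/10) + 9*(1/7) = 9/10 + 9/7 = 153/70)
(r(R(2)) + 168)*(-94 - 106) = (153/70 + 168)*(-94 - 106) = (11913/70)*(-200) = -238260/7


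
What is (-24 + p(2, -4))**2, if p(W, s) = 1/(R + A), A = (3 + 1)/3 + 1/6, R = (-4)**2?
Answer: 702244/1225 ≈ 573.26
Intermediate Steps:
R = 16
A = 3/2 (A = 4*(1/3) + 1*(1/6) = 4/3 + 1/6 = 3/2 ≈ 1.5000)
p(W, s) = 2/35 (p(W, s) = 1/(16 + 3/2) = 1/(35/2) = 2/35)
(-24 + p(2, -4))**2 = (-24 + 2/35)**2 = (-838/35)**2 = 702244/1225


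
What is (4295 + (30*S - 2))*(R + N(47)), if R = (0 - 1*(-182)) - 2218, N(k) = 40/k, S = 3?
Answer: -419242716/47 ≈ -8.9201e+6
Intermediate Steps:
R = -2036 (R = (0 + 182) - 2218 = 182 - 2218 = -2036)
(4295 + (30*S - 2))*(R + N(47)) = (4295 + (30*3 - 2))*(-2036 + 40/47) = (4295 + (90 - 2))*(-2036 + 40*(1/47)) = (4295 + 88)*(-2036 + 40/47) = 4383*(-95652/47) = -419242716/47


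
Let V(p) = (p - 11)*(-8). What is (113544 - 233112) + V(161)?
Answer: -120768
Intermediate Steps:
V(p) = 88 - 8*p (V(p) = (-11 + p)*(-8) = 88 - 8*p)
(113544 - 233112) + V(161) = (113544 - 233112) + (88 - 8*161) = -119568 + (88 - 1288) = -119568 - 1200 = -120768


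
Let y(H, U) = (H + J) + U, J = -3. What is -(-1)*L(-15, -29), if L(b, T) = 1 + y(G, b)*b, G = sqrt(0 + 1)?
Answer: 256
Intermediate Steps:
G = 1 (G = sqrt(1) = 1)
y(H, U) = -3 + H + U (y(H, U) = (H - 3) + U = (-3 + H) + U = -3 + H + U)
L(b, T) = 1 + b*(-2 + b) (L(b, T) = 1 + (-3 + 1 + b)*b = 1 + (-2 + b)*b = 1 + b*(-2 + b))
-(-1)*L(-15, -29) = -(-1)*(1 - 15*(-2 - 15)) = -(-1)*(1 - 15*(-17)) = -(-1)*(1 + 255) = -(-1)*256 = -1*(-256) = 256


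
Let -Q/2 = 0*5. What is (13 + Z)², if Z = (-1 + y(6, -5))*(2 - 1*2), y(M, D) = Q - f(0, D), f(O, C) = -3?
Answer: 169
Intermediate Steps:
Q = 0 (Q = -0*5 = -2*0 = 0)
y(M, D) = 3 (y(M, D) = 0 - 1*(-3) = 0 + 3 = 3)
Z = 0 (Z = (-1 + 3)*(2 - 1*2) = 2*(2 - 2) = 2*0 = 0)
(13 + Z)² = (13 + 0)² = 13² = 169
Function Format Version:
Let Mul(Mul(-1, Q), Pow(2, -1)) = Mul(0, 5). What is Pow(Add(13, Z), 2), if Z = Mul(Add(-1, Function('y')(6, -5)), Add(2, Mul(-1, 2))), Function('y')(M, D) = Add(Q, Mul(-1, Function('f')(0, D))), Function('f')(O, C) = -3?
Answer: 169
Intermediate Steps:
Q = 0 (Q = Mul(-2, Mul(0, 5)) = Mul(-2, 0) = 0)
Function('y')(M, D) = 3 (Function('y')(M, D) = Add(0, Mul(-1, -3)) = Add(0, 3) = 3)
Z = 0 (Z = Mul(Add(-1, 3), Add(2, Mul(-1, 2))) = Mul(2, Add(2, -2)) = Mul(2, 0) = 0)
Pow(Add(13, Z), 2) = Pow(Add(13, 0), 2) = Pow(13, 2) = 169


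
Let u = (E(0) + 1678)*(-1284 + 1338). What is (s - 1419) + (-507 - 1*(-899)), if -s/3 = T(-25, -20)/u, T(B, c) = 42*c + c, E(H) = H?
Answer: -7754662/7551 ≈ -1027.0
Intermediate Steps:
T(B, c) = 43*c
u = 90612 (u = (0 + 1678)*(-1284 + 1338) = 1678*54 = 90612)
s = 215/7551 (s = -3*43*(-20)/90612 = -(-2580)/90612 = -3*(-215/22653) = 215/7551 ≈ 0.028473)
(s - 1419) + (-507 - 1*(-899)) = (215/7551 - 1419) + (-507 - 1*(-899)) = -10714654/7551 + (-507 + 899) = -10714654/7551 + 392 = -7754662/7551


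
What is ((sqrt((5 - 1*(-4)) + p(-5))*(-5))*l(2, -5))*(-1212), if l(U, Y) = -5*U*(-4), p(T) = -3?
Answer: 242400*sqrt(6) ≈ 5.9376e+5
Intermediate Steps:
l(U, Y) = 20*U
((sqrt((5 - 1*(-4)) + p(-5))*(-5))*l(2, -5))*(-1212) = ((sqrt((5 - 1*(-4)) - 3)*(-5))*(20*2))*(-1212) = ((sqrt((5 + 4) - 3)*(-5))*40)*(-1212) = ((sqrt(9 - 3)*(-5))*40)*(-1212) = ((sqrt(6)*(-5))*40)*(-1212) = (-5*sqrt(6)*40)*(-1212) = -200*sqrt(6)*(-1212) = 242400*sqrt(6)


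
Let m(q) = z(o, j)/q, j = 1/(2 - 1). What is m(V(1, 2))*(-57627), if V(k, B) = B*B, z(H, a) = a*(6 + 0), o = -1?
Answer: -172881/2 ≈ -86441.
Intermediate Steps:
j = 1 (j = 1/1 = 1)
z(H, a) = 6*a (z(H, a) = a*6 = 6*a)
V(k, B) = B**2
m(q) = 6/q (m(q) = (6*1)/q = 6/q)
m(V(1, 2))*(-57627) = (6/(2**2))*(-57627) = (6/4)*(-57627) = (6*(1/4))*(-57627) = (3/2)*(-57627) = -172881/2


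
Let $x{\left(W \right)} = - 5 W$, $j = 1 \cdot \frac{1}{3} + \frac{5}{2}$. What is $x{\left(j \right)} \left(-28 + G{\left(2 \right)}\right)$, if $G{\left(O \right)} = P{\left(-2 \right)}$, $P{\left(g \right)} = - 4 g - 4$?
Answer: $340$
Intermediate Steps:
$P{\left(g \right)} = -4 - 4 g$
$G{\left(O \right)} = 4$ ($G{\left(O \right)} = -4 - -8 = -4 + 8 = 4$)
$j = \frac{17}{6}$ ($j = 1 \cdot \frac{1}{3} + 5 \cdot \frac{1}{2} = \frac{1}{3} + \frac{5}{2} = \frac{17}{6} \approx 2.8333$)
$x{\left(j \right)} \left(-28 + G{\left(2 \right)}\right) = \left(-5\right) \frac{17}{6} \left(-28 + 4\right) = \left(- \frac{85}{6}\right) \left(-24\right) = 340$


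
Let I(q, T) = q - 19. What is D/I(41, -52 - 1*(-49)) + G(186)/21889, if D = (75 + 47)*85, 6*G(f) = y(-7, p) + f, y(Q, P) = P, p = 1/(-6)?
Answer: 4085813005/8668044 ≈ 471.37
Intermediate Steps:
p = -1/6 ≈ -0.16667
I(q, T) = -19 + q
G(f) = -1/36 + f/6 (G(f) = (-1/6 + f)/6 = -1/36 + f/6)
D = 10370 (D = 122*85 = 10370)
D/I(41, -52 - 1*(-49)) + G(186)/21889 = 10370/(-19 + 41) + (-1/36 + (1/6)*186)/21889 = 10370/22 + (-1/36 + 31)*(1/21889) = 10370*(1/22) + (1115/36)*(1/21889) = 5185/11 + 1115/788004 = 4085813005/8668044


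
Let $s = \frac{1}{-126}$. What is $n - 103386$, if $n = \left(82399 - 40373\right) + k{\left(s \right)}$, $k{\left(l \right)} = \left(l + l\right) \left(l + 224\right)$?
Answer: $- \frac{487103903}{7938} \approx -61364.0$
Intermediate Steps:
$s = - \frac{1}{126} \approx -0.0079365$
$k{\left(l \right)} = 2 l \left(224 + l\right)$
$n = \frac{333574165}{7938}$ ($n = \left(82399 - 40373\right) + 2 \left(- \frac{1}{126}\right) \left(224 - \frac{1}{126}\right) = 42026 + 2 \left(- \frac{1}{126}\right) \frac{28223}{126} = 42026 - \frac{28223}{7938} = \frac{333574165}{7938} \approx 42022.0$)
$n - 103386 = \frac{333574165}{7938} - 103386 = - \frac{487103903}{7938}$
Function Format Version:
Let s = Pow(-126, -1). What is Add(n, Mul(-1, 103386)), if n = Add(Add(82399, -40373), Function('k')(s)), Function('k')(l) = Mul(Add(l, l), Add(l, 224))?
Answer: Rational(-487103903, 7938) ≈ -61364.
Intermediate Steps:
s = Rational(-1, 126) ≈ -0.0079365
Function('k')(l) = Mul(2, l, Add(224, l)) (Function('k')(l) = Mul(Mul(2, l), Add(224, l)) = Mul(2, l, Add(224, l)))
n = Rational(333574165, 7938) (n = Add(Add(82399, -40373), Mul(2, Rational(-1, 126), Add(224, Rational(-1, 126)))) = Add(42026, Mul(2, Rational(-1, 126), Rational(28223, 126))) = Add(42026, Rational(-28223, 7938)) = Rational(333574165, 7938) ≈ 42022.)
Add(n, Mul(-1, 103386)) = Add(Rational(333574165, 7938), Mul(-1, 103386)) = Add(Rational(333574165, 7938), -103386) = Rational(-487103903, 7938)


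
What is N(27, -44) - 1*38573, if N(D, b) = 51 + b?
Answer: -38566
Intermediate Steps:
N(27, -44) - 1*38573 = (51 - 44) - 1*38573 = 7 - 38573 = -38566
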